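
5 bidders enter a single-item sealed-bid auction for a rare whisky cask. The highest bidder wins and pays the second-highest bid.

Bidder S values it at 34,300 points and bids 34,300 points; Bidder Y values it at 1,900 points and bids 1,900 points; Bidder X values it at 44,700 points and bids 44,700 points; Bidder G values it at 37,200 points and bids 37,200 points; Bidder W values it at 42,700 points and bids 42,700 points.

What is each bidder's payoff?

Bidder S 0 points, Bidder Y 0 points, Bidder X 2,000 points, Bidder G 0 points, Bidder W 0 points.

Ranking the bids: Bidder X 44,700 points > Bidder W 42,700 points > Bidder G 37,200 points > Bidder S 34,300 points > Bidder Y 1,900 points.
Bidder X has the top bid and wins; the price is the second-highest bid, 42,700 points.
Bidder X's payoff = 44,700 points − 42,700 points = 2,000 points. All other bidders lose, so their payoff is 0.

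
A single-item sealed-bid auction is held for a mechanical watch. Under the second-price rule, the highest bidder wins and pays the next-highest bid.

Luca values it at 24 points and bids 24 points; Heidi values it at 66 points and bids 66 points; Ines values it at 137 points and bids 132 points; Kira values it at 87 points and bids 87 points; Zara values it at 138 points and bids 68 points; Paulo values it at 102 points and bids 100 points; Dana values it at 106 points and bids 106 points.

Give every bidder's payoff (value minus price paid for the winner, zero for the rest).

Ranking the bids: Ines 132 points; Dana 106 points; Paulo 100 points; Kira 87 points; Zara 68 points; Heidi 66 points; Luca 24 points.
Ines has the top bid and wins; the price is the second-highest bid, 106 points.
Ines's payoff = 137 points − 106 points = 31 points. All other bidders lose, so their payoff is 0.

Payoffs: Luca 0 points, Heidi 0 points, Ines 31 points, Kira 0 points, Zara 0 points, Paulo 0 points, Dana 0 points.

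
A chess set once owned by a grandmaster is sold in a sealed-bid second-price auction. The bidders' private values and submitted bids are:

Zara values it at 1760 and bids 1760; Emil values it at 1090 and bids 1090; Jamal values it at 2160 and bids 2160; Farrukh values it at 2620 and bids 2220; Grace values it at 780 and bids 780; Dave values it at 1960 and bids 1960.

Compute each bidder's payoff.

Payoffs: Zara 0, Emil 0, Jamal 0, Farrukh 460, Grace 0, Dave 0.

Ordered from highest: Farrukh 2220 > Jamal 2160 > Dave 1960 > Zara 1760 > Emil 1090 > Grace 780.
Farrukh has the top bid and wins; the price is the second-highest bid, 2160.
Farrukh's payoff = 2620 − 2160 = 460. All other bidders lose, so their payoff is 0.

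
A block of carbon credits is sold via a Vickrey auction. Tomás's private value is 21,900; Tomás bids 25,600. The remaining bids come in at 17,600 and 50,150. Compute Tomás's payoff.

Highest competing bid: 50,150.
Tomás's bid 25,600 is not the highest, so Tomás loses, pays nothing, and earns zero payoff.

Payoff = 0.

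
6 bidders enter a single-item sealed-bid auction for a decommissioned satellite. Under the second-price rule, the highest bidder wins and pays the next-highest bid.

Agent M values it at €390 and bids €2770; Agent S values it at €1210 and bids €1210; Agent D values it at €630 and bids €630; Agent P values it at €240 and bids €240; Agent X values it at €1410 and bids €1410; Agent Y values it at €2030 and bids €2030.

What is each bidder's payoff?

Payoffs: Agent M -€1640, Agent S €0, Agent D €0, Agent P €0, Agent X €0, Agent Y €0.

Ranking the bids: Agent M €2770; Agent Y €2030; Agent X €1410; Agent S €1210; Agent D €630; Agent P €240.
Agent M has the top bid and wins; the price is the second-highest bid, €2030.
Agent M's payoff = €390 − €2030 = -€1640. All other bidders lose, so their payoff is 0.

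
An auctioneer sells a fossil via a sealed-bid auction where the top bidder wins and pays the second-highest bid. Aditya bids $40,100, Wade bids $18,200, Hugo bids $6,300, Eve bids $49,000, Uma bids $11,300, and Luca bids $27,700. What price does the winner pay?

Price paid: $40,100.

Ordered from highest: Eve $49,000, then Aditya $40,100, then Luca $27,700, then Wade $18,200, then Uma $11,300, then Hugo $6,300.
Eve is the highest bidder, so Eve wins.
Under the second-price rule, the price is the second-highest bid: $40,100.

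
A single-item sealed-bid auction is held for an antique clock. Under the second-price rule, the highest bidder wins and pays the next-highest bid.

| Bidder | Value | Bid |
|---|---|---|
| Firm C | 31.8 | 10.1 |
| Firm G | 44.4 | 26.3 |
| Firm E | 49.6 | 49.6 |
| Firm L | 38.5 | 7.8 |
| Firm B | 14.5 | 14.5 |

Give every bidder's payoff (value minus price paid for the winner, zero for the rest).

Ranking the bids: Firm E 49.6, then Firm G 26.3, then Firm B 14.5, then Firm C 10.1, then Firm L 7.8.
Firm E has the top bid and wins; the price is the second-highest bid, 26.3.
Firm E's payoff = 49.6 − 26.3 = 23.3. All other bidders lose, so their payoff is 0.

Payoffs: Firm C 0.0, Firm G 0.0, Firm E 23.3, Firm L 0.0, Firm B 0.0.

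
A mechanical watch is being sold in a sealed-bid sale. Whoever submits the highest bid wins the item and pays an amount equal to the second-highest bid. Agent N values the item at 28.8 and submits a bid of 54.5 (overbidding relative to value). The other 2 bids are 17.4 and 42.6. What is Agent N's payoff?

Agent N's payoff: -13.8.

Highest competing bid: 42.6.
Agent N's bid 54.5 is the highest overall, so Agent N wins and pays the second-highest bid, 42.6.
Payoff = value − price = 28.8 − 42.6 = -13.8.
Overbidding won the item at a price above value — truthful bidding would have avoided this loss.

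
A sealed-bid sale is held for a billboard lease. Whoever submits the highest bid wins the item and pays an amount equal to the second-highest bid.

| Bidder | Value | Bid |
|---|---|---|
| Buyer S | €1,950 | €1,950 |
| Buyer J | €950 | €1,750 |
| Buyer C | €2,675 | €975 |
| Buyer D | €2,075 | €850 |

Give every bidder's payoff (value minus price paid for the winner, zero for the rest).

Ranking the bids: Buyer S €1,950, then Buyer J €1,750, then Buyer C €975, then Buyer D €850.
Buyer S has the top bid and wins; the price is the second-highest bid, €1,750.
Buyer S's payoff = €1,950 − €1,750 = €200. All other bidders lose, so their payoff is 0.

Buyer S €200, Buyer J €0, Buyer C €0, Buyer D €0.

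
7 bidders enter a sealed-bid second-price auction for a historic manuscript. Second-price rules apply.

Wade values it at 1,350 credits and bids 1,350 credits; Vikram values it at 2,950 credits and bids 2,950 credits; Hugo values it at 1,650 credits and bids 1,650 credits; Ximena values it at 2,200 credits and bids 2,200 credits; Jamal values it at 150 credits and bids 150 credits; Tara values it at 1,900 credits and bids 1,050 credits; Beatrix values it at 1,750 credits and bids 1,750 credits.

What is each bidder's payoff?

Wade 0 credits, Vikram 750 credits, Hugo 0 credits, Ximena 0 credits, Jamal 0 credits, Tara 0 credits, Beatrix 0 credits.

Ordered from highest: Vikram 2,950 credits, then Ximena 2,200 credits, then Beatrix 1,750 credits, then Hugo 1,650 credits, then Wade 1,350 credits, then Tara 1,050 credits, then Jamal 150 credits.
Vikram has the top bid and wins; the price is the second-highest bid, 2,200 credits.
Vikram's payoff = 2,950 credits − 2,200 credits = 750 credits. All other bidders lose, so their payoff is 0.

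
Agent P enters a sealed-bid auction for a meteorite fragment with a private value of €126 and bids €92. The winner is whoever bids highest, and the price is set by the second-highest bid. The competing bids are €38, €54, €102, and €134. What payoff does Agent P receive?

Highest competing bid: €134.
Agent P's bid €92 is not the highest, so Agent P loses, pays nothing, and earns zero payoff.

€0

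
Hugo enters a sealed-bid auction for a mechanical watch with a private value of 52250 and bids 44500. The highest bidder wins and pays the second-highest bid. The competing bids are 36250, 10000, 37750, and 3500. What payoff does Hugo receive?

Highest competing bid: 37750.
Hugo's bid 44500 is the highest overall, so Hugo wins and pays the second-highest bid, 37750.
Payoff = value − price = 52250 − 37750 = 14500.

Payoff = 14500.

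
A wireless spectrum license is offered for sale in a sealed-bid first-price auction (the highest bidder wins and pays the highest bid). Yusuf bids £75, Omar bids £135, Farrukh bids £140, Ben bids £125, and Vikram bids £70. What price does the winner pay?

Price paid: £140.

Ordered from highest: Farrukh £140 > Omar £135 > Ben £125 > Yusuf £75 > Vikram £70.
Farrukh is the highest bidder, so Farrukh wins.
Under the first-price rule, the price is the highest bid: £140.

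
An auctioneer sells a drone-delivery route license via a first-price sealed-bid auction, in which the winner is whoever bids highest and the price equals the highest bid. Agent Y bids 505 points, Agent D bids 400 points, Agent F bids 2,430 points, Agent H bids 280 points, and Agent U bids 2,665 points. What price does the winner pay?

Price paid: 2,665 points.

Bids in descending order: Agent U 2,665 points, then Agent F 2,430 points, then Agent Y 505 points, then Agent D 400 points, then Agent H 280 points.
Agent U is the highest bidder, so Agent U wins.
Under the first-price rule, the price is the highest bid: 2,665 points.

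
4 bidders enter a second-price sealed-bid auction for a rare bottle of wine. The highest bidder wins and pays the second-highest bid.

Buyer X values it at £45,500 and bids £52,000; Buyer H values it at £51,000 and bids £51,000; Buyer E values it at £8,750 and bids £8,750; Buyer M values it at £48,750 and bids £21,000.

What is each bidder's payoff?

Buyer X -£5,500, Buyer H £0, Buyer E £0, Buyer M £0.

Ranking the bids: Buyer X £52,000, then Buyer H £51,000, then Buyer M £21,000, then Buyer E £8,750.
Buyer X has the top bid and wins; the price is the second-highest bid, £51,000.
Buyer X's payoff = £45,500 − £51,000 = -£5,500. All other bidders lose, so their payoff is 0.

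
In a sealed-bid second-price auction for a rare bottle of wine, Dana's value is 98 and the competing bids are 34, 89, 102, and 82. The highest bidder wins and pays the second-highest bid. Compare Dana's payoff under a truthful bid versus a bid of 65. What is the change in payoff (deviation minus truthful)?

Change in payoff: 0.

The highest competing bid is 102.
Bidding truthfully at 98: the top bid is 102 (a rival), so Dana loses. Payoff = 0.
Bidding 65: the top bid is 102 (a rival), so Dana loses. Payoff = 0.
Change = 0 − 0 = 0.
The bid only affects whether you win, not the price — here both bids land on the same side of the top rival bid, so the deviation is payoff-neutral.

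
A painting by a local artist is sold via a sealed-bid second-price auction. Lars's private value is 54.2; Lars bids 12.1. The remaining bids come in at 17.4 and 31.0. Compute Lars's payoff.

Highest competing bid: 31.0.
Lars's bid 12.1 is not the highest, so Lars loses, pays nothing, and earns zero payoff.

Payoff = 0.0.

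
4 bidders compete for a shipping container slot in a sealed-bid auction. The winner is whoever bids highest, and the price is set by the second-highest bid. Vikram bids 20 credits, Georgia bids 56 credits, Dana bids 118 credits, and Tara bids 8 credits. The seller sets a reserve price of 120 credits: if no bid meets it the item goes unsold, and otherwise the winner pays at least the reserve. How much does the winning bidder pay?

Sorted high to low: Dana 118 credits > Georgia 56 credits > Vikram 20 credits > Tara 8 credits.
The top bid 118 credits is below the reserve 120 credits, so the item goes unsold and nothing is paid.

unsold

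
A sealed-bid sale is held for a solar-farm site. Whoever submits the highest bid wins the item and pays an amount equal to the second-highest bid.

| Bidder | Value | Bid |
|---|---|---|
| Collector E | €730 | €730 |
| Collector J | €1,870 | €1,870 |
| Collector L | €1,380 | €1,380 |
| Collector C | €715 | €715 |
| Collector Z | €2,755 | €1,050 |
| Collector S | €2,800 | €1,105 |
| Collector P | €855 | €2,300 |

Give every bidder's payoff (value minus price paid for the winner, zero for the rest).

Ordered from highest: Collector P €2,300, then Collector J €1,870, then Collector L €1,380, then Collector S €1,105, then Collector Z €1,050, then Collector E €730, then Collector C €715.
Collector P has the top bid and wins; the price is the second-highest bid, €1,870.
Collector P's payoff = €855 − €1,870 = -€1,015. All other bidders lose, so their payoff is 0.

Collector E €0, Collector J €0, Collector L €0, Collector C €0, Collector Z €0, Collector S €0, Collector P -€1,015.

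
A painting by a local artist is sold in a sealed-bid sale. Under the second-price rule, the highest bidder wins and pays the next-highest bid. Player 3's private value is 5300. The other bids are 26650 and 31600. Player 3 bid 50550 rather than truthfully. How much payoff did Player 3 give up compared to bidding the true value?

The highest competing bid is 31600.
Bidding truthfully at 5300: the top bid is 31600 (a rival), so Player 3 loses. Payoff = 0.
Bidding 50550: Player 3 has the top bid, wins, and pays the second-highest bid 31600. Payoff = 5300 − 31600 = -26300.
Regret = truthful payoff − actual payoff = 0 − -26300 = 26300.

26300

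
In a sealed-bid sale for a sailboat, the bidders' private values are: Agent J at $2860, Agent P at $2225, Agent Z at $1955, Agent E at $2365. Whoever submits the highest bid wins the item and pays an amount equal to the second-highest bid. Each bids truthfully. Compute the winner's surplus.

Winner's surplus: $495.

Ranking the bids: Agent J $2860, then Agent E $2365, then Agent P $2225, then Agent Z $1955.
Agent J wins with the top bid and pays the second-highest, $2365.
Surplus = $2860 − $2365 = $495.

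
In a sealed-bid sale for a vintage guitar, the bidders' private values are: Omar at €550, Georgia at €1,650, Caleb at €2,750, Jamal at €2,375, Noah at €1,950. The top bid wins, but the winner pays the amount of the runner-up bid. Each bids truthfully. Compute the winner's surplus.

Ranking the bids: Caleb €2,750 > Jamal €2,375 > Noah €1,950 > Georgia €1,650 > Omar €550.
Caleb wins with the top bid and pays the second-highest, €2,375.
Surplus = €2,750 − €2,375 = €375.

Surplus = €375.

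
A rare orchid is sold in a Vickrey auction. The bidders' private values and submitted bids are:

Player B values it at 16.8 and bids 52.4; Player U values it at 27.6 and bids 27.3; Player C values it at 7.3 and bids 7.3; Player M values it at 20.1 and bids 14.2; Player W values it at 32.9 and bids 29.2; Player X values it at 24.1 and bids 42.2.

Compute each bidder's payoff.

Ranking the bids: Player B 52.4 > Player X 42.2 > Player W 29.2 > Player U 27.3 > Player M 14.2 > Player C 7.3.
Player B has the top bid and wins; the price is the second-highest bid, 42.2.
Player B's payoff = 16.8 − 42.2 = -25.4. All other bidders lose, so their payoff is 0.

Player B -25.4, Player U 0.0, Player C 0.0, Player M 0.0, Player W 0.0, Player X 0.0.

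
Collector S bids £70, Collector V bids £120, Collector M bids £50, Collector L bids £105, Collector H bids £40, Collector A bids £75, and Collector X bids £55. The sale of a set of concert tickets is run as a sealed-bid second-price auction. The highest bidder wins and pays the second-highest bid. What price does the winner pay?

Price paid: £105.

Sorted high to low: Collector V £120, then Collector L £105, then Collector A £75, then Collector S £70, then Collector X £55, then Collector M £50, then Collector H £40.
Collector V has the highest bid, so Collector V wins.
The second-highest bid is £105, so that is what Collector V pays.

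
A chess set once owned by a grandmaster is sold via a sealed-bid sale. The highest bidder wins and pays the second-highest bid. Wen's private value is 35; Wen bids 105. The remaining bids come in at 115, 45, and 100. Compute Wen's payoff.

Wen's payoff: 0.

Highest competing bid: 115.
Wen's bid 105 is not the highest, so Wen loses, pays nothing, and earns zero payoff.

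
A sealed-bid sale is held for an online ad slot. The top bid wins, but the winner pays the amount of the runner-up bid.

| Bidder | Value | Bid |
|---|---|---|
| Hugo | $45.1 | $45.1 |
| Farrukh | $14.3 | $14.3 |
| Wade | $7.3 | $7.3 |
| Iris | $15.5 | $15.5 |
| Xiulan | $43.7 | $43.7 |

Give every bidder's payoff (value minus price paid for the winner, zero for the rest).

Payoffs: Hugo $1.4, Farrukh $0.0, Wade $0.0, Iris $0.0, Xiulan $0.0.

Ordered from highest: Hugo $45.1, then Xiulan $43.7, then Iris $15.5, then Farrukh $14.3, then Wade $7.3.
Hugo has the top bid and wins; the price is the second-highest bid, $43.7.
Hugo's payoff = $45.1 − $43.7 = $1.4. All other bidders lose, so their payoff is 0.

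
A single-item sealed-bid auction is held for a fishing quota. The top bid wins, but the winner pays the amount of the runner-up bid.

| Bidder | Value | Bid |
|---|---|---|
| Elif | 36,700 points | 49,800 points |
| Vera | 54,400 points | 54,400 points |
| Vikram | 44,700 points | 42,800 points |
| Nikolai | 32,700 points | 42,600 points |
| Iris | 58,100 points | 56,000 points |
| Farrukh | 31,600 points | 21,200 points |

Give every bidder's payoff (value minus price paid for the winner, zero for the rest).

Ranking the bids: Iris 56,000 points; Vera 54,400 points; Elif 49,800 points; Vikram 42,800 points; Nikolai 42,600 points; Farrukh 21,200 points.
Iris has the top bid and wins; the price is the second-highest bid, 54,400 points.
Iris's payoff = 58,100 points − 54,400 points = 3,700 points. All other bidders lose, so their payoff is 0.

Elif 0 points, Vera 0 points, Vikram 0 points, Nikolai 0 points, Iris 3,700 points, Farrukh 0 points.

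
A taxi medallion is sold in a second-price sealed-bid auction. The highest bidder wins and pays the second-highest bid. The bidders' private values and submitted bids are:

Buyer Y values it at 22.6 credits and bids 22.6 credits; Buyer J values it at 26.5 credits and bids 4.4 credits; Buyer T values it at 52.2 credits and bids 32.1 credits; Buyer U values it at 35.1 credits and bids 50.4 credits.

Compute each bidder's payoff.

Payoffs: Buyer Y 0.0 credits, Buyer J 0.0 credits, Buyer T 0.0 credits, Buyer U 3.0 credits.

Sorted high to low: Buyer U 50.4 credits; Buyer T 32.1 credits; Buyer Y 22.6 credits; Buyer J 4.4 credits.
Buyer U has the top bid and wins; the price is the second-highest bid, 32.1 credits.
Buyer U's payoff = 35.1 credits − 32.1 credits = 3.0 credits. All other bidders lose, so their payoff is 0.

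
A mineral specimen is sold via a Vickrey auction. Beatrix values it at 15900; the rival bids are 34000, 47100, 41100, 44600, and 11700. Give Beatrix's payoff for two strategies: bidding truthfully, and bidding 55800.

(a) 0  (b) -31200

The highest competing bid is 47100.
Bidding truthfully at 15900: the top bid is 47100 (a rival), so Beatrix loses. Payoff = 0.
Bidding 55800: Beatrix has the top bid, wins, and pays the second-highest bid 47100. Payoff = 15900 − 47100 = -31200.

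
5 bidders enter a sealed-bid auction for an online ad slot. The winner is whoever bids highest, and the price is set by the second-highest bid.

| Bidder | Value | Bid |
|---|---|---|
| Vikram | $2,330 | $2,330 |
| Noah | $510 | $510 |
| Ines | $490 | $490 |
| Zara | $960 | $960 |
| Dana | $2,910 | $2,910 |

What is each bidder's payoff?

Sorted high to low: Dana $2,910; Vikram $2,330; Zara $960; Noah $510; Ines $490.
Dana has the top bid and wins; the price is the second-highest bid, $2,330.
Dana's payoff = $2,910 − $2,330 = $580. All other bidders lose, so their payoff is 0.

Vikram $0, Noah $0, Ines $0, Zara $0, Dana $580.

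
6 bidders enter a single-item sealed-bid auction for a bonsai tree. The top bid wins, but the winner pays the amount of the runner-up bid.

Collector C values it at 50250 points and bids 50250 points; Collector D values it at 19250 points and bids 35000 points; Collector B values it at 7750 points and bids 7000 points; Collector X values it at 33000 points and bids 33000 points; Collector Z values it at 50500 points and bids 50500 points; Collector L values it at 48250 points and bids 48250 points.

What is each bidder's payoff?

Collector C 0 points, Collector D 0 points, Collector B 0 points, Collector X 0 points, Collector Z 250 points, Collector L 0 points.

Bids in descending order: Collector Z 50500 points > Collector C 50250 points > Collector L 48250 points > Collector D 35000 points > Collector X 33000 points > Collector B 7000 points.
Collector Z has the top bid and wins; the price is the second-highest bid, 50250 points.
Collector Z's payoff = 50500 points − 50250 points = 250 points. All other bidders lose, so their payoff is 0.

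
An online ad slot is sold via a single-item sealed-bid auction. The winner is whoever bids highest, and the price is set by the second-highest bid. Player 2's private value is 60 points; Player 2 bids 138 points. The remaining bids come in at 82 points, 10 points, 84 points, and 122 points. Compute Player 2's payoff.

Highest competing bid: 122 points.
Player 2's bid 138 points is the highest overall, so Player 2 wins and pays the second-highest bid, 122 points.
Payoff = value − price = 60 points − 122 points = -62 points.

The bidder's payoff: -62 points.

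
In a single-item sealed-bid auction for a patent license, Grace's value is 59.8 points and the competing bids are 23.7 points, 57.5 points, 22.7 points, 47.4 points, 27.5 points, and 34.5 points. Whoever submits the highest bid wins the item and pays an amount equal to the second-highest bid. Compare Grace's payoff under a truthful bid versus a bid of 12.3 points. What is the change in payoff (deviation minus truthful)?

Change in payoff: -2.3 points.

The highest competing bid is 57.5 points.
Bidding truthfully at 59.8 points: Grace has the top bid, wins, and pays the second-highest bid 57.5 points. Payoff = 59.8 points − 57.5 points = 2.3 points.
Bidding 12.3 points: the top bid is 57.5 points (a rival), so Grace loses. Payoff = 0.0 points.
Change = 0.0 points − 2.3 points = -2.3 points.
Deviating from a truthful bid can only lose payoff in a second-price auction — never gain.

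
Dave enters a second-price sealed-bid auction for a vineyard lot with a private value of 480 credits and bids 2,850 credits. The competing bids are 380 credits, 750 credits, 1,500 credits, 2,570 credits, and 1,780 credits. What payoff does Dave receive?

Highest competing bid: 2,570 credits.
Dave's bid 2,850 credits is the highest overall, so Dave wins and pays the second-highest bid, 2,570 credits.
Payoff = value − price = 480 credits − 2,570 credits = -2,090 credits.
Overbidding won the item at a price above value — truthful bidding would have avoided this loss.

-2,090 credits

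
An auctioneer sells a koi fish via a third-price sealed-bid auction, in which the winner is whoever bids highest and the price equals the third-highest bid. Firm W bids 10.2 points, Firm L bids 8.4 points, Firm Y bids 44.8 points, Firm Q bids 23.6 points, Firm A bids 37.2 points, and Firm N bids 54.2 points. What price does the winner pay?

Ordered from highest: Firm N 54.2 points; Firm Y 44.8 points; Firm A 37.2 points; Firm Q 23.6 points; Firm W 10.2 points; Firm L 8.4 points.
Firm N is the highest bidder, so Firm N wins.
Under the third-price rule, the price is the third-highest bid: 37.2 points.

Price paid: 37.2 points.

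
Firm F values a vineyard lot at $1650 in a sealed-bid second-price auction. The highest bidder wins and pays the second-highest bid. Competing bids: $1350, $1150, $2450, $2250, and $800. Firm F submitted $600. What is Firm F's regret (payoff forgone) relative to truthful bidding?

The highest competing bid is $2450.
Bidding truthfully at $1650: the top bid is $2450 (a rival), so Firm F loses. Payoff = $0.
Bidding $600: the top bid is $2450 (a rival), so Firm F loses. Payoff = $0.
Regret = truthful payoff − actual payoff = $0 − $0 = $0.
The bid only affects whether you win, not the price — here both bids land on the same side of the top rival bid, so the deviation is payoff-neutral.

Regret: $0.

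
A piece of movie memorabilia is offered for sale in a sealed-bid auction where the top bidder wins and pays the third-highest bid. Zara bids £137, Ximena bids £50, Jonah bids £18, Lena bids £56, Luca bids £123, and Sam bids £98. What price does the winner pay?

Ordered from highest: Zara £137, then Luca £123, then Sam £98, then Lena £56, then Ximena £50, then Jonah £18.
Zara is the highest bidder, so Zara wins.
Under the third-price rule, the price is the third-highest bid: £98.

Price paid: £98.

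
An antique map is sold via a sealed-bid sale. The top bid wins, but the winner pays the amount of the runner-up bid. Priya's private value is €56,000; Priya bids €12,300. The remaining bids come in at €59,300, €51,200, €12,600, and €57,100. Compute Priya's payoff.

Highest competing bid: €59,300.
Priya's bid €12,300 is not the highest, so Priya loses, pays nothing, and earns zero payoff.

€0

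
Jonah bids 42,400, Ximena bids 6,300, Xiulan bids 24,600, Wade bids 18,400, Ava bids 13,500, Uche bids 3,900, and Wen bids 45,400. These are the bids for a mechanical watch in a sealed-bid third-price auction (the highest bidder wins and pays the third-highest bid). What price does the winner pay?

Ordered from highest: Wen 45,400; Jonah 42,400; Xiulan 24,600; Wade 18,400; Ava 13,500; Ximena 6,300; Uche 3,900.
Wen is the highest bidder, so Wen wins.
Under the third-price rule, the price is the third-highest bid: 24,600.

24,600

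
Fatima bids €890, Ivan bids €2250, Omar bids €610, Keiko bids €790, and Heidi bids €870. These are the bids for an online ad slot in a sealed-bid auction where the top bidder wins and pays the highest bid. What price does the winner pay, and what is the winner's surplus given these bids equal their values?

Price €2250; surplus €0.

Ordered from highest: Ivan €2250, then Fatima €890, then Heidi €870, then Keiko €790, then Omar €610.
Ivan is the highest bidder, so Ivan wins.
Under the first-price rule, the price is the highest bid: €2250.
Surplus = €2250 − €2250 = €0.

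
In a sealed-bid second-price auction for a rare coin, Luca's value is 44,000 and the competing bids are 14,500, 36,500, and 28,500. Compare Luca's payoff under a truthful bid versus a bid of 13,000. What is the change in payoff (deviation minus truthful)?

Change in payoff: -7,500.

The highest competing bid is 36,500.
Bidding truthfully at 44,000: Luca has the top bid, wins, and pays the second-highest bid 36,500. Payoff = 44,000 − 36,500 = 7,500.
Bidding 13,000: the top bid is 36,500 (a rival), so Luca loses. Payoff = 0.
Change = 0 − 7,500 = -7,500.
Deviating from a truthful bid can only lose payoff in a second-price auction — never gain.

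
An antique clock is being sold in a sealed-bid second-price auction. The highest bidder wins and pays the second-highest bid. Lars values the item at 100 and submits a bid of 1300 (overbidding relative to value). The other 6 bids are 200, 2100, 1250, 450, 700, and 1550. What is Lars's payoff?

0

Highest competing bid: 2100.
Lars's bid 1300 is not the highest, so Lars loses, pays nothing, and earns zero payoff.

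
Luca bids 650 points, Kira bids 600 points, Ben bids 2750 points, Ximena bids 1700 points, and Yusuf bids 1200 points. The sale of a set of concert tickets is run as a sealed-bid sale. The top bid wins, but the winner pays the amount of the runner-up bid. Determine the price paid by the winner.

Bids in descending order: Ben 2750 points > Ximena 1700 points > Yusuf 1200 points > Luca 650 points > Kira 600 points.
Ben has the highest bid, so Ben wins.
The second-highest bid is 1700 points, so that is what Ben pays.

Price paid: 1700 points.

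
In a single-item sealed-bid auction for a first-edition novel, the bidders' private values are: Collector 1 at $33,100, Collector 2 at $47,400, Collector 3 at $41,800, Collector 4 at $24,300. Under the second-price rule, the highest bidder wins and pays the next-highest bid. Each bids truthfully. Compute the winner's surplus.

Surplus = $5,600.

Sorted high to low: Collector 2 $47,400 > Collector 3 $41,800 > Collector 1 $33,100 > Collector 4 $24,300.
Collector 2 wins with the top bid and pays the second-highest, $41,800.
Surplus = $47,400 − $41,800 = $5,600.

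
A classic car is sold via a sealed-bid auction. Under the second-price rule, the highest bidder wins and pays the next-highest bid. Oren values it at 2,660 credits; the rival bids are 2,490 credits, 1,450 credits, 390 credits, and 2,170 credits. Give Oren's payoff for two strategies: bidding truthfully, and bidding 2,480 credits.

(a) 170 credits  (b) 0 credits

The highest competing bid is 2,490 credits.
Bidding truthfully at 2,660 credits: Oren has the top bid, wins, and pays the second-highest bid 2,490 credits. Payoff = 2,660 credits − 2,490 credits = 170 credits.
Bidding 2,480 credits: the top bid is 2,490 credits (a rival), so Oren loses. Payoff = 0 credits.
This is the dominant-strategy logic: truthful bidding weakly beats any alternative.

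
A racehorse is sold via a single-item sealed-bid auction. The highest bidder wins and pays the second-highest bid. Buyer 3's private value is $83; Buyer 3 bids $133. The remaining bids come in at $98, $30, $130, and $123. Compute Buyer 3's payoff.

Highest competing bid: $130.
Buyer 3's bid $133 is the highest overall, so Buyer 3 wins and pays the second-highest bid, $130.
Payoff = value − price = $83 − $130 = -$47.
Overbidding won the item at a price above value — truthful bidding would have avoided this loss.

The bidder's payoff: -$47.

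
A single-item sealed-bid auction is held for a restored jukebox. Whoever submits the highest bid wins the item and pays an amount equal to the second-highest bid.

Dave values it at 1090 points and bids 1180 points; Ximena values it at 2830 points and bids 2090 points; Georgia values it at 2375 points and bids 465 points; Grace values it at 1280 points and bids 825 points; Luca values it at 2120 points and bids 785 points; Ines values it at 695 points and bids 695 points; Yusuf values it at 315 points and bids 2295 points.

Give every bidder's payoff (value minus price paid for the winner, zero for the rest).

Dave 0 points, Ximena 0 points, Georgia 0 points, Grace 0 points, Luca 0 points, Ines 0 points, Yusuf -1775 points.

Ranking the bids: Yusuf 2295 points > Ximena 2090 points > Dave 1180 points > Grace 825 points > Luca 785 points > Ines 695 points > Georgia 465 points.
Yusuf has the top bid and wins; the price is the second-highest bid, 2090 points.
Yusuf's payoff = 315 points − 2090 points = -1775 points. All other bidders lose, so their payoff is 0.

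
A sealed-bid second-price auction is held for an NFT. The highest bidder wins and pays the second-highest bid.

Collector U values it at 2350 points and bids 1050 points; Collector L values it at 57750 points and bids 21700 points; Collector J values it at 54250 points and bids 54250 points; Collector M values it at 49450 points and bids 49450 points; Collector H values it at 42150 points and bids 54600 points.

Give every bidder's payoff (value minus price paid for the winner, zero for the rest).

Ordered from highest: Collector H 54600 points; Collector J 54250 points; Collector M 49450 points; Collector L 21700 points; Collector U 1050 points.
Collector H has the top bid and wins; the price is the second-highest bid, 54250 points.
Collector H's payoff = 42150 points − 54250 points = -12100 points. All other bidders lose, so their payoff is 0.

Payoffs: Collector U 0 points, Collector L 0 points, Collector J 0 points, Collector M 0 points, Collector H -12100 points.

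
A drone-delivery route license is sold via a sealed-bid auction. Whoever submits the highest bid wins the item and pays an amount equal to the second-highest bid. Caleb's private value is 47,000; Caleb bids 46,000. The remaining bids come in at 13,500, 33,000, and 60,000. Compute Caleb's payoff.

Payoff = 0.

Highest competing bid: 60,000.
Caleb's bid 46,000 is not the highest, so Caleb loses, pays nothing, and earns zero payoff.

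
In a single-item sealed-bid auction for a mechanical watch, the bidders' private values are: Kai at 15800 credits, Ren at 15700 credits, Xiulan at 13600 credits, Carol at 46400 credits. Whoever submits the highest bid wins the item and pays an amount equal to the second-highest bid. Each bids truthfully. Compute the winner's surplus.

Ordered from highest: Carol 46400 credits, then Kai 15800 credits, then Ren 15700 credits, then Xiulan 13600 credits.
Carol wins with the top bid and pays the second-highest, 15800 credits.
Surplus = 46400 credits − 15800 credits = 30600 credits.

Surplus = 30600 credits.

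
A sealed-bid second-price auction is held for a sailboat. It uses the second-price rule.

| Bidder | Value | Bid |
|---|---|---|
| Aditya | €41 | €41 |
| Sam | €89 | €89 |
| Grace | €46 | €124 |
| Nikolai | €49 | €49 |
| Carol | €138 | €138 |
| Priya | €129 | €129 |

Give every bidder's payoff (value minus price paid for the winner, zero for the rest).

Bids in descending order: Carol €138, then Priya €129, then Grace €124, then Sam €89, then Nikolai €49, then Aditya €41.
Carol has the top bid and wins; the price is the second-highest bid, €129.
Carol's payoff = €138 − €129 = €9. All other bidders lose, so their payoff is 0.

Aditya €0, Sam €0, Grace €0, Nikolai €0, Carol €9, Priya €0.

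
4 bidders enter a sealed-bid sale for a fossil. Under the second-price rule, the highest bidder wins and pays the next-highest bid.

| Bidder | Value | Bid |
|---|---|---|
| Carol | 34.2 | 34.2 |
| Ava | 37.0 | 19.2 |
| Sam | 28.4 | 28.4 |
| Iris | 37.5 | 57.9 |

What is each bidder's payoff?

Payoffs: Carol 0.0, Ava 0.0, Sam 0.0, Iris 3.3.

Bids in descending order: Iris 57.9; Carol 34.2; Sam 28.4; Ava 19.2.
Iris has the top bid and wins; the price is the second-highest bid, 34.2.
Iris's payoff = 37.5 − 34.2 = 3.3. All other bidders lose, so their payoff is 0.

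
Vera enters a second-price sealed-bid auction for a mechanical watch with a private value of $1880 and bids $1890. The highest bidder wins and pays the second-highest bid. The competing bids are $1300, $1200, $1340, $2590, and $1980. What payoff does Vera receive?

Highest competing bid: $2590.
Vera's bid $1890 is not the highest, so Vera loses, pays nothing, and earns zero payoff.

Vera's payoff: $0.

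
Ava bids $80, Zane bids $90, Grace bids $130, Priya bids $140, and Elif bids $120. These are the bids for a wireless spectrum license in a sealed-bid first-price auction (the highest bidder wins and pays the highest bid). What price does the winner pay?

Bids in descending order: Priya $140, then Grace $130, then Elif $120, then Zane $90, then Ava $80.
Priya is the highest bidder, so Priya wins.
Under the first-price rule, the price is the highest bid: $140.

$140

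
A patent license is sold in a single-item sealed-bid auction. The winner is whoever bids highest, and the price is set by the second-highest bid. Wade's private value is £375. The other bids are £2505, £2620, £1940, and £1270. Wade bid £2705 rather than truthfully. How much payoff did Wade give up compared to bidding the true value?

Payoff forgone: £2245.

The highest competing bid is £2620.
Bidding truthfully at £375: the top bid is £2620 (a rival), so Wade loses. Payoff = £0.
Bidding £2705: Wade has the top bid, wins, and pays the second-highest bid £2620. Payoff = £375 − £2620 = -£2245.
Regret = truthful payoff − actual payoff = £0 − -£2245 = £2245.
This is the dominant-strategy logic: truthful bidding weakly beats any alternative.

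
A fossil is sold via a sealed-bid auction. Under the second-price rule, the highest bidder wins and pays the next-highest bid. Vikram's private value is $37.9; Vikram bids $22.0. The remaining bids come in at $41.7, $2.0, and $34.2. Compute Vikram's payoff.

Payoff = $0.0.

Highest competing bid: $41.7.
Vikram's bid $22.0 is not the highest, so Vikram loses, pays nothing, and earns zero payoff.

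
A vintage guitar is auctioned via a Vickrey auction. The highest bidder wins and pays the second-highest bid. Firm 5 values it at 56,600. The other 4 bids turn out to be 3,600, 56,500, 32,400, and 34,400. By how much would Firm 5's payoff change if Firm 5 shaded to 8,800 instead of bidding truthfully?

Change in payoff: -100.

The highest competing bid is 56,500.
Bidding truthfully at 56,600: Firm 5 has the top bid, wins, and pays the second-highest bid 56,500. Payoff = 56,600 − 56,500 = 100.
Bidding 8,800: the top bid is 56,500 (a rival), so Firm 5 loses. Payoff = 0.
Change = 0 − 100 = -100.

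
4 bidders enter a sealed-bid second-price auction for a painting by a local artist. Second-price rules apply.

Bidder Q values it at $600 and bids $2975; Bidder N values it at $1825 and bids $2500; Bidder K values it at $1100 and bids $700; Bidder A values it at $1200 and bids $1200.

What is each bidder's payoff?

Ordered from highest: Bidder Q $2975, then Bidder N $2500, then Bidder A $1200, then Bidder K $700.
Bidder Q has the top bid and wins; the price is the second-highest bid, $2500.
Bidder Q's payoff = $600 − $2500 = -$1900. All other bidders lose, so their payoff is 0.

Payoffs: Bidder Q -$1900, Bidder N $0, Bidder K $0, Bidder A $0.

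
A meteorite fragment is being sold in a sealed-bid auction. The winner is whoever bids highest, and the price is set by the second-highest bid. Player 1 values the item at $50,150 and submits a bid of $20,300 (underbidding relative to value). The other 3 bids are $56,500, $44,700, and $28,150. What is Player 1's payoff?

Highest competing bid: $56,500.
Player 1's bid $20,300 is not the highest, so Player 1 loses, pays nothing, and earns zero payoff.

Payoff = $0.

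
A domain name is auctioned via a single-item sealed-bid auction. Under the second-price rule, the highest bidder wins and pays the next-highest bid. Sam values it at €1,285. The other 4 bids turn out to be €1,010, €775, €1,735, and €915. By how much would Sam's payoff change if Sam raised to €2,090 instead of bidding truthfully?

Payoff change: -€450.

The highest competing bid is €1,735.
Bidding truthfully at €1,285: the top bid is €1,735 (a rival), so Sam loses. Payoff = €0.
Bidding €2,090: Sam has the top bid, wins, and pays the second-highest bid €1,735. Payoff = €1,285 − €1,735 = -€450.
Change = -€450 − €0 = -€450.
This is the dominant-strategy logic: truthful bidding weakly beats any alternative.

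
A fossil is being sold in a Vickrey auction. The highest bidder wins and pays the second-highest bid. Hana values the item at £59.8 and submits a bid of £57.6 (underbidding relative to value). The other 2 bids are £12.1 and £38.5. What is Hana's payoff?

Highest competing bid: £38.5.
Hana's bid £57.6 is the highest overall, so Hana wins and pays the second-highest bid, £38.5.
Payoff = value − price = £59.8 − £38.5 = £21.3.

£21.3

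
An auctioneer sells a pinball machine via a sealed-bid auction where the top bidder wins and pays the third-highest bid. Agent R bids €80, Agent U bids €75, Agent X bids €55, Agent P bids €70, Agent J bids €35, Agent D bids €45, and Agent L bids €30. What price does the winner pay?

Bids in descending order: Agent R €80, then Agent U €75, then Agent P €70, then Agent X €55, then Agent D €45, then Agent J €35, then Agent L €30.
Agent R is the highest bidder, so Agent R wins.
Under the third-price rule, the price is the third-highest bid: €70.

The winner pays €70.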